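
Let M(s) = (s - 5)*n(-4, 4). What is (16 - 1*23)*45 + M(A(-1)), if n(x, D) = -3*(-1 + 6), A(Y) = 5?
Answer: -315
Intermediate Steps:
n(x, D) = -15 (n(x, D) = -3*5 = -15)
M(s) = 75 - 15*s (M(s) = (s - 5)*(-15) = (-5 + s)*(-15) = 75 - 15*s)
(16 - 1*23)*45 + M(A(-1)) = (16 - 1*23)*45 + (75 - 15*5) = (16 - 23)*45 + (75 - 75) = -7*45 + 0 = -315 + 0 = -315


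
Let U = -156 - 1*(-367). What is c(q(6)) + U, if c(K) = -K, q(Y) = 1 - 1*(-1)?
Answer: 209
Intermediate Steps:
q(Y) = 2 (q(Y) = 1 + 1 = 2)
U = 211 (U = -156 + 367 = 211)
c(q(6)) + U = -1*2 + 211 = -2 + 211 = 209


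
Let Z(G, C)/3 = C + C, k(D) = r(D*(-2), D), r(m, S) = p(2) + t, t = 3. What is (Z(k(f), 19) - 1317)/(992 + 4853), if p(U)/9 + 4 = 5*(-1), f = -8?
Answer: -1203/5845 ≈ -0.20582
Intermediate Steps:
p(U) = -81 (p(U) = -36 + 9*(5*(-1)) = -36 + 9*(-5) = -36 - 45 = -81)
r(m, S) = -78 (r(m, S) = -81 + 3 = -78)
k(D) = -78
Z(G, C) = 6*C (Z(G, C) = 3*(C + C) = 3*(2*C) = 6*C)
(Z(k(f), 19) - 1317)/(992 + 4853) = (6*19 - 1317)/(992 + 4853) = (114 - 1317)/5845 = -1203*1/5845 = -1203/5845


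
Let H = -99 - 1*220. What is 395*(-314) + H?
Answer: -124349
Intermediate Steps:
H = -319 (H = -99 - 220 = -319)
395*(-314) + H = 395*(-314) - 319 = -124030 - 319 = -124349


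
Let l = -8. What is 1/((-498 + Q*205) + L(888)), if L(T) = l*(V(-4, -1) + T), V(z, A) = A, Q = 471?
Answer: 1/88961 ≈ 1.1241e-5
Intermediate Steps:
L(T) = 8 - 8*T (L(T) = -8*(-1 + T) = 8 - 8*T)
1/((-498 + Q*205) + L(888)) = 1/((-498 + 471*205) + (8 - 8*888)) = 1/((-498 + 96555) + (8 - 7104)) = 1/(96057 - 7096) = 1/88961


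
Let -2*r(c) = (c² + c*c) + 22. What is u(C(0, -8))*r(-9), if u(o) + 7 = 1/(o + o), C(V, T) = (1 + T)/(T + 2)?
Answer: 4232/7 ≈ 604.57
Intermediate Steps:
C(V, T) = (1 + T)/(2 + T)
r(c) = -11 - c² (r(c) = -((c² + c*c) + 22)/2 = -((c² + c²) + 22)/2 = -(2*c² + 22)/2 = -(22 + 2*c²)/2 = -11 - c²)
u(o) = -7 + 1/(2*o) (u(o) = -7 + 1/(o + o) = -7 + 1/(2*o))
u(C(0, -8))*r(-9) = (-7 + 1/(2*(((1 - 8)/(2 - 8)))))*(-11 - 1*(-9)²) = (-7 + 1/(2*((-7/(-6)))))*(-11 - 1*81) = (-7 + 1/(2*((-⅙*(-7)))))*(-11 - 81) = (-7 + 1/(2*(7/6)))*(-92) = (-7 + (½)*(6/7))*(-92) = (-7 + 3/7)*(-92) = -46/7*(-92) = 4232/7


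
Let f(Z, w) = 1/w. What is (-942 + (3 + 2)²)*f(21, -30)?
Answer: 917/30 ≈ 30.567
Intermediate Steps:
(-942 + (3 + 2)²)*f(21, -30) = (-942 + (3 + 2)²)/(-30) = (-942 + 5²)*(-1/30) = (-942 + 25)*(-1/30) = -917*(-1/30) = 917/30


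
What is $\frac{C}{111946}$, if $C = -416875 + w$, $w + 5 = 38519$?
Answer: $- \frac{378361}{111946} \approx -3.3799$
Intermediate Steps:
$w = 38514$ ($w = -5 + 38519 = 38514$)
$C = -378361$ ($C = -416875 + 38514 = -378361$)
$\frac{C}{111946} = - \frac{378361}{111946}$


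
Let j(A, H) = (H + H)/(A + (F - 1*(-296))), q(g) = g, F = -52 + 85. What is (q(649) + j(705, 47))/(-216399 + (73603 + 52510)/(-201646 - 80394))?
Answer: -183069600/61033300073 ≈ -0.0029995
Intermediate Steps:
F = 33
j(A, H) = 2*H/(329 + A) (j(A, H) = (H + H)/(A + (33 - 1*(-296))) = (2*H)/(A + (33 + 296)) = (2*H)/(A + 329) = (2*H)/(329 + A) = 2*H/(329 + A))
(q(649) + j(705, 47))/(-216399 + (73603 + 52510)/(-201646 - 80394)) = (649 + 2*47/(329 + 705))/(-216399 + (73603 + 52510)/(-201646 - 80394)) = (649 + 2*47/1034)/(-216399 + 126113/(-282040)) = (649 + 2*47*(1/1034))/(-216399 + 126113*(-1/282040)) = (649 + 1/11)/(-216399 - 126113/282040) = 7140/(11*(-61033300073/282040)) = (7140/11)*(-282040/61033300073) = -183069600/61033300073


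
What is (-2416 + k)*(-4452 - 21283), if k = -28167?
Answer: 787053505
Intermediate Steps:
(-2416 + k)*(-4452 - 21283) = (-2416 - 28167)*(-4452 - 21283) = -30583*(-25735) = 787053505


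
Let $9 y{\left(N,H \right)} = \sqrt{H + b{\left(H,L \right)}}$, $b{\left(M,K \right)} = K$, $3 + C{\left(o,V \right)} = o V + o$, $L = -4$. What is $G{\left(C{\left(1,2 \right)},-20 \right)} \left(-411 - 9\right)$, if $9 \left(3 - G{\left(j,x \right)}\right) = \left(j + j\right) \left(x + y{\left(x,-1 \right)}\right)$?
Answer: $-1260$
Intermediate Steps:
$C{\left(o,V \right)} = -3 + o + V o$ ($C{\left(o,V \right)} = -3 + \left(o V + o\right) = -3 + \left(V o + o\right) = -3 + \left(o + V o\right) = -3 + o + V o$)
$y{\left(N,H \right)} = \frac{\sqrt{-4 + H}}{9}$ ($y{\left(N,H \right)} = \frac{\sqrt{H - 4}}{9} = \frac{\sqrt{-4 + H}}{9}$)
$G{\left(j,x \right)} = 3 - \frac{2 j \left(x + \frac{i \sqrt{5}}{9}\right)}{9}$ ($G{\left(j,x \right)} = 3 - \frac{\left(j + j\right) \left(x + \frac{\sqrt{-4 - 1}}{9}\right)}{9} = 3 - \frac{2 j \left(x + \frac{\sqrt{-5}}{9}\right)}{9} = 3 - \frac{2 j \left(x + \frac{i \sqrt{5}}{9}\right)}{9}$)
$G{\left(C{\left(1,2 \right)},-20 \right)} \left(-411 - 9\right) = \left(3 - \frac{2}{9} \left(-3 + 1 + 2 \cdot 1\right) \left(-20\right) - \frac{2 i \left(-3 + 1 + 2 \cdot 1\right) \sqrt{5}}{81}\right) \left(-411 - 9\right) = \left(3 - \frac{2}{9} \left(-3 + 1 + 2\right) \left(-20\right) - \frac{2 i \left(-3 + 1 + 2\right) \sqrt{5}}{81}\right) \left(-420\right) = \left(3 - 0 \left(-20\right) - \frac{2}{81} i 0 \sqrt{5}\right) \left(-420\right) = \left(3 + 0 + 0\right) \left(-420\right) = 3 \left(-420\right) = -1260$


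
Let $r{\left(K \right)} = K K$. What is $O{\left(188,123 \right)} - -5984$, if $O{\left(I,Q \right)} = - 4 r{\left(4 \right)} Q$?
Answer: $-1888$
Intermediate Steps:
$r{\left(K \right)} = K^{2}$
$O{\left(I,Q \right)} = - 64 Q$ ($O{\left(I,Q \right)} = - 4 \cdot 4^{2} Q = \left(-4\right) 16 Q = - 64 Q$)
$O{\left(188,123 \right)} - -5984 = \left(-64\right) 123 - -5984 = -7872 + 5984 = -1888$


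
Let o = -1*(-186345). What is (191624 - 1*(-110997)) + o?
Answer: 488966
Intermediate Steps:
o = 186345
(191624 - 1*(-110997)) + o = (191624 - 1*(-110997)) + 186345 = (191624 + 110997) + 186345 = 302621 + 186345 = 488966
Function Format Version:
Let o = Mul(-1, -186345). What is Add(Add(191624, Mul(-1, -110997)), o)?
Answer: 488966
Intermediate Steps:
o = 186345
Add(Add(191624, Mul(-1, -110997)), o) = Add(Add(191624, Mul(-1, -110997)), 186345) = Add(Add(191624, 110997), 186345) = Add(302621, 186345) = 488966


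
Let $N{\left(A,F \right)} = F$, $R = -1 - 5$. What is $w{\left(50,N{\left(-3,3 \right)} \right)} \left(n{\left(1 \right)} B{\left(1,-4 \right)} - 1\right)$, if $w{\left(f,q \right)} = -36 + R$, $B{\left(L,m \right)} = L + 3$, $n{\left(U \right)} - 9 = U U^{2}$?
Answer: $-1638$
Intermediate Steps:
$n{\left(U \right)} = 9 + U^{3}$ ($n{\left(U \right)} = 9 + U U^{2} = 9 + U^{3}$)
$B{\left(L,m \right)} = 3 + L$
$R = -6$
$w{\left(f,q \right)} = -42$ ($w{\left(f,q \right)} = -36 - 6 = -42$)
$w{\left(50,N{\left(-3,3 \right)} \right)} \left(n{\left(1 \right)} B{\left(1,-4 \right)} - 1\right) = - 42 \left(\left(9 + 1^{3}\right) \left(3 + 1\right) - 1\right) = - 42 \left(\left(9 + 1\right) 4 - 1\right) = - 42 \left(10 \cdot 4 - 1\right) = - 42 \left(40 - 1\right) = \left(-42\right) 39 = -1638$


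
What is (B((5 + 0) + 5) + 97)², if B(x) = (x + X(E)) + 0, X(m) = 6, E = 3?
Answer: 12769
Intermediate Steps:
B(x) = 6 + x (B(x) = (x + 6) + 0 = (6 + x) + 0 = 6 + x)
(B((5 + 0) + 5) + 97)² = ((6 + ((5 + 0) + 5)) + 97)² = ((6 + (5 + 5)) + 97)² = ((6 + 10) + 97)² = (16 + 97)² = 113² = 12769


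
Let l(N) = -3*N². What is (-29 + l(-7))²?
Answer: 30976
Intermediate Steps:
(-29 + l(-7))² = (-29 - 3*(-7)²)² = (-29 - 3*49)² = (-29 - 147)² = (-176)² = 30976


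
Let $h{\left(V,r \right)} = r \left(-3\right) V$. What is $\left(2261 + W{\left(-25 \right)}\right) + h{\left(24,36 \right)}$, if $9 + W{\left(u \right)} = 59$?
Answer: $-281$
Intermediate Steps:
$h{\left(V,r \right)} = - 3 V r$ ($h{\left(V,r \right)} = - 3 r V = - 3 V r$)
$W{\left(u \right)} = 50$ ($W{\left(u \right)} = -9 + 59 = 50$)
$\left(2261 + W{\left(-25 \right)}\right) + h{\left(24,36 \right)} = \left(2261 + 50\right) - 72 \cdot 36 = 2311 - 2592 = -281$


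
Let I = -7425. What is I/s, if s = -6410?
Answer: 1485/1282 ≈ 1.1583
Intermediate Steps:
I/s = -7425/(-6410) = -7425*(-1/6410) = 1485/1282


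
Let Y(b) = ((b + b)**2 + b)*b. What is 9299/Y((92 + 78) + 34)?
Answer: 547/2000016 ≈ 0.00027350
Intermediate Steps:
Y(b) = b*(b + 4*b**2) (Y(b) = ((2*b)**2 + b)*b = (4*b**2 + b)*b = (b + 4*b**2)*b = b*(b + 4*b**2))
9299/Y((92 + 78) + 34) = 9299/((((92 + 78) + 34)**2*(1 + 4*((92 + 78) + 34)))) = 9299/(((170 + 34)**2*(1 + 4*(170 + 34)))) = 9299/((204**2*(1 + 4*204))) = 9299/((41616*(1 + 816))) = 9299/((41616*817)) = 9299/34000272 = 9299*(1/34000272) = 547/2000016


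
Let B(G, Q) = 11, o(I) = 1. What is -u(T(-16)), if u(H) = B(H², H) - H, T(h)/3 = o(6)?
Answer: -8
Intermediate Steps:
T(h) = 3 (T(h) = 3*1 = 3)
u(H) = 11 - H
-u(T(-16)) = -(11 - 1*3) = -(11 - 3) = -1*8 = -8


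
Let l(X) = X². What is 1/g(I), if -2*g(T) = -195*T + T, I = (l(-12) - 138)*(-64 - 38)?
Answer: -1/59364 ≈ -1.6845e-5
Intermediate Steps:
I = -612 (I = ((-12)² - 138)*(-64 - 38) = (144 - 138)*(-102) = 6*(-102) = -612)
g(T) = 97*T (g(T) = -(-195*T + T)/2 = -(-97)*T = 97*T)
1/g(I) = 1/(97*(-612)) = 1/(-59364) = -1/59364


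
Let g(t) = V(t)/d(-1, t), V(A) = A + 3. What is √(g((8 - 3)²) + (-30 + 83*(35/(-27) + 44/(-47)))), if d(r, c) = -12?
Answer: I*√38939970/423 ≈ 14.752*I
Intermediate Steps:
V(A) = 3 + A
g(t) = -¼ - t/12 (g(t) = (3 + t)/(-12) = (3 + t)*(-1/12) = -¼ - t/12)
√(g((8 - 3)²) + (-30 + 83*(35/(-27) + 44/(-47)))) = √((-¼ - (8 - 3)²/12) + (-30 + 83*(35/(-27) + 44/(-47)))) = √((-¼ - 1/12*5²) + (-30 + 83*(35*(-1/27) + 44*(-1/47)))) = √((-¼ - 1/12*25) + (-30 + 83*(-35/27 - 44/47))) = √((-¼ - 25/12) + (-30 + 83*(-2833/1269))) = √(-7/3 + (-30 - 235139/1269)) = √(-7/3 - 273209/1269) = √(-276170/1269) = I*√38939970/423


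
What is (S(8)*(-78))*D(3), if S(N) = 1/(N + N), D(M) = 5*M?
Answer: -585/8 ≈ -73.125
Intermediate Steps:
S(N) = 1/(2*N)
(S(8)*(-78))*D(3) = (((½)/8)*(-78))*(5*3) = (((½)*(⅛))*(-78))*15 = ((1/16)*(-78))*15 = -39/8*15 = -585/8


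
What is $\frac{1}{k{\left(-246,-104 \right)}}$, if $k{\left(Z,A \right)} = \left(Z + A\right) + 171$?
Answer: $- \frac{1}{179} \approx -0.0055866$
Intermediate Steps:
$k{\left(Z,A \right)} = 171 + A + Z$ ($k{\left(Z,A \right)} = \left(A + Z\right) + 171 = 171 + A + Z$)
$\frac{1}{k{\left(-246,-104 \right)}} = \frac{1}{171 - 104 - 246} = \frac{1}{-179} = - \frac{1}{179}$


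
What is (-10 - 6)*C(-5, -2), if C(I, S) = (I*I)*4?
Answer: -1600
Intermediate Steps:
C(I, S) = 4*I**2 (C(I, S) = I**2*4 = 4*I**2)
(-10 - 6)*C(-5, -2) = (-10 - 6)*(4*(-5)**2) = -64*25 = -16*100 = -1600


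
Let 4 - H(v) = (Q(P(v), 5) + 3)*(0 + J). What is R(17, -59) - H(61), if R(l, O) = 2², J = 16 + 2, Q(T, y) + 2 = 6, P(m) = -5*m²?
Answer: 126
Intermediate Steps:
Q(T, y) = 4 (Q(T, y) = -2 + 6 = 4)
J = 18
R(l, O) = 4
H(v) = -122 (H(v) = 4 - (4 + 3)*(0 + 18) = 4 - 7*18 = 4 - 1*126 = 4 - 126 = -122)
R(17, -59) - H(61) = 4 - 1*(-122) = 4 + 122 = 126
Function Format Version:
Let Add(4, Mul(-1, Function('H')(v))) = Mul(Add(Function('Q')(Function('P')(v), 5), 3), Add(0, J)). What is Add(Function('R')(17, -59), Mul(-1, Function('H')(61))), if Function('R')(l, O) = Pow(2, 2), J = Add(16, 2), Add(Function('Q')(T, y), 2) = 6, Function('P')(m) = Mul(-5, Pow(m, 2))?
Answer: 126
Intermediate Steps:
Function('Q')(T, y) = 4 (Function('Q')(T, y) = Add(-2, 6) = 4)
J = 18
Function('R')(l, O) = 4
Function('H')(v) = -122 (Function('H')(v) = Add(4, Mul(-1, Mul(Add(4, 3), Add(0, 18)))) = Add(4, Mul(-1, Mul(7, 18))) = Add(4, Mul(-1, 126)) = Add(4, -126) = -122)
Add(Function('R')(17, -59), Mul(-1, Function('H')(61))) = Add(4, Mul(-1, -122)) = Add(4, 122) = 126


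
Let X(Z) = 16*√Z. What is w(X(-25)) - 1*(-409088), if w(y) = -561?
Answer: 408527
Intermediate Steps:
w(X(-25)) - 1*(-409088) = -561 - 1*(-409088) = -561 + 409088 = 408527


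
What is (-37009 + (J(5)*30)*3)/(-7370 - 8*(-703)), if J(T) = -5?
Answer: 37459/1746 ≈ 21.454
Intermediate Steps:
(-37009 + (J(5)*30)*3)/(-7370 - 8*(-703)) = (-37009 - 5*30*3)/(-7370 - 8*(-703)) = (-37009 - 150*3)/(-7370 + 5624) = (-37009 - 450)/(-1746) = -37459*(-1/1746) = 37459/1746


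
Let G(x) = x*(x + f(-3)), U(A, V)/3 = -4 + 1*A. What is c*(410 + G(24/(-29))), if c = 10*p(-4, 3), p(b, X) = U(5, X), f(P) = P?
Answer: 10424220/841 ≈ 12395.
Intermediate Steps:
U(A, V) = -12 + 3*A (U(A, V) = 3*(-4 + 1*A) = 3*(-4 + A) = -12 + 3*A)
G(x) = x*(-3 + x) (G(x) = x*(x - 3) = x*(-3 + x))
p(b, X) = 3 (p(b, X) = -12 + 3*5 = -12 + 15 = 3)
c = 30 (c = 10*3 = 30)
c*(410 + G(24/(-29))) = 30*(410 + (24/(-29))*(-3 + 24/(-29))) = 30*(410 + (24*(-1/29))*(-3 + 24*(-1/29))) = 30*(410 - 24*(-3 - 24/29)/29) = 30*(410 - 24/29*(-111/29)) = 30*(410 + 2664/841) = 30*(347474/841) = 10424220/841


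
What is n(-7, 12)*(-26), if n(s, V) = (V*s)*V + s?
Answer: 26390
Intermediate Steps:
n(s, V) = s + s*V**2 (n(s, V) = s*V**2 + s = s + s*V**2)
n(-7, 12)*(-26) = -7*(1 + 12**2)*(-26) = -7*(1 + 144)*(-26) = -7*145*(-26) = -1015*(-26) = 26390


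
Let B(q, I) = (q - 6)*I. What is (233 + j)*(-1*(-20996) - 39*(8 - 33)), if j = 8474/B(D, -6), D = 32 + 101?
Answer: 14624728/3 ≈ 4.8749e+6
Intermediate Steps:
D = 133
B(q, I) = I*(-6 + q) (B(q, I) = (-6 + q)*I = I*(-6 + q))
j = -4237/381 (j = 8474/((-6*(-6 + 133))) = 8474/((-6*127)) = 8474/(-762) = 8474*(-1/762) = -4237/381 ≈ -11.121)
(233 + j)*(-1*(-20996) - 39*(8 - 33)) = (233 - 4237/381)*(-1*(-20996) - 39*(8 - 33)) = 84536*(20996 - 39*(-25))/381 = 84536*(20996 + 975)/381 = (84536/381)*21971 = 14624728/3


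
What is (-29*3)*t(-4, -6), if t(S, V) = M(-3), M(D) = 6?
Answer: -522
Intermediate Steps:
t(S, V) = 6
(-29*3)*t(-4, -6) = -29*3*6 = -87*6 = -522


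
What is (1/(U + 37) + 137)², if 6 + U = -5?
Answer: 12694969/676 ≈ 18780.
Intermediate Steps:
U = -11 (U = -6 - 5 = -11)
(1/(U + 37) + 137)² = (1/(-11 + 37) + 137)² = (1/26 + 137)² = (3563/26)² = 12694969/676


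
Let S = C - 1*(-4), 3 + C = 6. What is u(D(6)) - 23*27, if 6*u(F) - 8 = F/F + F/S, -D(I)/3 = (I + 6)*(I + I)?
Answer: -8817/14 ≈ -629.79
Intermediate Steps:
C = 3 (C = -3 + 6 = 3)
S = 7 (S = 3 - 1*(-4) = 3 + 4 = 7)
D(I) = -6*I*(6 + I) (D(I) = -3*(I + 6)*(I + I) = -3*(6 + I)*2*I = -6*I*(6 + I))
u(F) = 3/2 + F/42 (u(F) = 4/3 + (F/F + F/7)/6 = 4/3 + (1 + F*(⅐))/6 = 4/3 + (1 + F/7)/6 = 4/3 + (⅙ + F/42) = 3/2 + F/42)
u(D(6)) - 23*27 = (3/2 + (-6*6*(6 + 6))/42) - 23*27 = (3/2 + (-6*6*12)/42) - 621 = (3/2 + (1/42)*(-432)) - 621 = (3/2 - 72/7) - 621 = -123/14 - 621 = -8817/14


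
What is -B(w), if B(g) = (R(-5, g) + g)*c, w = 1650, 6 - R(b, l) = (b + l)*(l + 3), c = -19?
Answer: -51633051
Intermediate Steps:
R(b, l) = 6 - (3 + l)*(b + l) (R(b, l) = 6 - (b + l)*(l + 3) = 6 - (b + l)*(3 + l) = 6 - (3 + l)*(b + l))
B(g) = -399 - 57*g + 19*g**2 (B(g) = ((6 - g**2 - 3*(-5) - 3*g - 1*(-5)*g) + g)*(-19) = ((6 - g**2 + 15 - 3*g + 5*g) + g)*(-19) = ((21 - g**2 + 2*g) + g)*(-19) = (21 - g**2 + 3*g)*(-19) = -399 - 57*g + 19*g**2)
-B(w) = -(-399 - 57*1650 + 19*1650**2) = -(-399 - 94050 + 19*2722500) = -(-399 - 94050 + 51727500) = -1*51633051 = -51633051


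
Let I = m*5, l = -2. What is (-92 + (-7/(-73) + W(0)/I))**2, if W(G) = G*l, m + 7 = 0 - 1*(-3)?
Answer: 45010681/5329 ≈ 8446.4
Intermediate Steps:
m = -4 (m = -7 + (0 - 1*(-3)) = -7 + (0 + 3) = -7 + 3 = -4)
I = -20 (I = -4*5 = -20)
W(G) = -2*G (W(G) = G*(-2) = -2*G)
(-92 + (-7/(-73) + W(0)/I))**2 = (-92 + (-7/(-73) - 2*0/(-20)))**2 = (-92 + (-7*(-1/73) + 0*(-1/20)))**2 = (-92 + (7/73 + 0))**2 = (-92 + 7/73)**2 = (-6709/73)**2 = 45010681/5329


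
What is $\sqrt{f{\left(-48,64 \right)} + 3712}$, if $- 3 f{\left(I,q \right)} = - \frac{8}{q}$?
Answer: $\frac{\sqrt{534534}}{12} \approx 60.927$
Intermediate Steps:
$f{\left(I,q \right)} = \frac{8}{3 q}$ ($f{\left(I,q \right)} = - \frac{\left(-8\right) \frac{1}{q}}{3} = \frac{8}{3 q}$)
$\sqrt{f{\left(-48,64 \right)} + 3712} = \sqrt{\frac{8}{3 \cdot 64} + 3712} = \sqrt{\frac{8}{3} \cdot \frac{1}{64} + 3712} = \sqrt{\frac{1}{24} + 3712} = \sqrt{\frac{89089}{24}} = \frac{\sqrt{534534}}{12}$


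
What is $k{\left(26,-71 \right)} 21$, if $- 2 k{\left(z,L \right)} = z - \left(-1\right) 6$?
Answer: $-336$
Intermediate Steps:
$k{\left(z,L \right)} = -3 - \frac{z}{2}$ ($k{\left(z,L \right)} = - \frac{z - \left(-1\right) 6}{2} = - \frac{z - -6}{2} = - \frac{z + 6}{2} = - \frac{6 + z}{2} = -3 - \frac{z}{2}$)
$k{\left(26,-71 \right)} 21 = \left(-3 - 13\right) 21 = \left(-16\right) 21 = -336$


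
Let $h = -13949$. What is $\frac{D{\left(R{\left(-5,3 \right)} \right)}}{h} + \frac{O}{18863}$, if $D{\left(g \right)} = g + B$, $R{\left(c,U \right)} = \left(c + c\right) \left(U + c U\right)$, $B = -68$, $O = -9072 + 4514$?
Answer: $- \frac{4966186}{20239999} \approx -0.24536$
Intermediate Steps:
$O = -4558$
$R{\left(c,U \right)} = 2 c \left(U + U c\right)$
$D{\left(g \right)} = -68 + g$ ($D{\left(g \right)} = g - 68 = -68 + g$)
$\frac{D{\left(R{\left(-5,3 \right)} \right)}}{h} + \frac{O}{18863} = \frac{-68 + 2 \cdot 3 \left(-5\right) \left(1 - 5\right)}{-13949} - \frac{4558}{18863} = \left(-68 + 2 \cdot 3 \left(-5\right) \left(-4\right)\right) \left(- \frac{1}{13949}\right) - \frac{4558}{18863} = \left(-68 + 120\right) \left(- \frac{1}{13949}\right) - \frac{4558}{18863} = 52 \left(- \frac{1}{13949}\right) - \frac{4558}{18863} = - \frac{4}{1073} - \frac{4558}{18863} = - \frac{4966186}{20239999}$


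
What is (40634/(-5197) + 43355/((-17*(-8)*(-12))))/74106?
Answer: -291630623/628530335424 ≈ -0.00046399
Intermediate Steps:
(40634/(-5197) + 43355/((-17*(-8)*(-12))))/74106 = (40634*(-1/5197) + 43355/((136*(-12))))*(1/74106) = (-40634/5197 + 43355/(-1632))*(1/74106) = (-40634/5197 + 43355*(-1/1632))*(1/74106) = (-40634/5197 - 43355/1632)*(1/74106) = -291630623/8481504*1/74106 = -291630623/628530335424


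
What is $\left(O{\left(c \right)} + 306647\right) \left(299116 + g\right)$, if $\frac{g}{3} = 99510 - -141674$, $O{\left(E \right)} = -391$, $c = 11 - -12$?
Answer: $313198211008$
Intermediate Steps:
$c = 23$ ($c = 11 + 12 = 23$)
$g = 723552$ ($g = 3 \left(99510 - -141674\right) = 3 \left(99510 + 141674\right) = 3 \cdot 241184 = 723552$)
$\left(O{\left(c \right)} + 306647\right) \left(299116 + g\right) = \left(-391 + 306647\right) \left(299116 + 723552\right) = 306256 \cdot 1022668 = 313198211008$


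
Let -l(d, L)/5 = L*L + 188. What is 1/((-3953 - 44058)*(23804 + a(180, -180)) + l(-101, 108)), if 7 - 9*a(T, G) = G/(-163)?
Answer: -1467/1676699662139 ≈ -8.7493e-10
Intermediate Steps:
a(T, G) = 7/9 + G/1467 (a(T, G) = 7/9 - G/(9*(-163)) = 7/9 - G*(-1)/(9*163) = 7/9 - (-1)*G/1467 = 7/9 + G/1467)
l(d, L) = -940 - 5*L² (l(d, L) = -5*(L*L + 188) = -5*(L² + 188) = -5*(188 + L²) = -940 - 5*L²)
1/((-3953 - 44058)*(23804 + a(180, -180)) + l(-101, 108)) = 1/((-3953 - 44058)*(23804 + (7/9 + (1/1467)*(-180))) + (-940 - 5*108²)) = 1/(-48011*(23804 + (7/9 - 20/163)) + (-940 - 5*11664)) = 1/(-48011*(23804 + 961/1467) + (-940 - 58320)) = 1/(-48011*34921429/1467 - 59260) = 1/(-1676612727719/1467 - 59260) = 1/(-1676699662139/1467) = -1467/1676699662139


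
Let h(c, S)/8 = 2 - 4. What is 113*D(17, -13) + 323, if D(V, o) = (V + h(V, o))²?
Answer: 436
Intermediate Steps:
h(c, S) = -16 (h(c, S) = 8*(2 - 4) = 8*(-2) = -16)
D(V, o) = (-16 + V)² (D(V, o) = (V - 16)² = (-16 + V)²)
113*D(17, -13) + 323 = 113*(-16 + 17)² + 323 = 113*1² + 323 = 113*1 + 323 = 113 + 323 = 436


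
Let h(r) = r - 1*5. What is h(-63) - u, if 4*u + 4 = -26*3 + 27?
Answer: -217/4 ≈ -54.250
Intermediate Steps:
h(r) = -5 + r (h(r) = r - 5 = -5 + r)
u = -55/4 (u = -1 + (-26*3 + 27)/4 = -1 + (-78 + 27)/4 = -1 + (1/4)*(-51) = -1 - 51/4 = -55/4 ≈ -13.750)
h(-63) - u = (-5 - 63) - 1*(-55/4) = -68 + 55/4 = -217/4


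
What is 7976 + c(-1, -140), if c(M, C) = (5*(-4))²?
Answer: 8376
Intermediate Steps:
c(M, C) = 400 (c(M, C) = (-20)² = 400)
7976 + c(-1, -140) = 7976 + 400 = 8376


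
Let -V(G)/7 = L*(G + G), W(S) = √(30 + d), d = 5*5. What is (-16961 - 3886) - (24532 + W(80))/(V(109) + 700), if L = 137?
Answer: -2171849041/104181 + √55/208362 ≈ -20847.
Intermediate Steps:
d = 25
W(S) = √55 (W(S) = √(30 + 25) = √55)
V(G) = -1918*G (V(G) = -959*(G + G) = -959*2*G = -1918*G)
(-16961 - 3886) - (24532 + W(80))/(V(109) + 700) = (-16961 - 3886) - (24532 + √55)/(-1918*109 + 700) = -20847 - (24532 + √55)/(-209062 + 700) = -20847 - (24532 + √55)/(-208362) = -20847 - (24532 + √55)*(-1)/208362 = -20847 - (-12266/104181 - √55/208362) = -20847 + (12266/104181 + √55/208362) = -2171849041/104181 + √55/208362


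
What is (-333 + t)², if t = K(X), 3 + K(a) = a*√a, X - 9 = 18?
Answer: 132579 - 54432*√3 ≈ 38300.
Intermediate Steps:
X = 27 (X = 9 + 18 = 27)
K(a) = -3 + a^(3/2) (K(a) = -3 + a*√a = -3 + a^(3/2))
t = -3 + 81*√3 (t = -3 + 27^(3/2) = -3 + 81*√3 ≈ 137.30)
(-333 + t)² = (-333 + (-3 + 81*√3))² = (-336 + 81*√3)²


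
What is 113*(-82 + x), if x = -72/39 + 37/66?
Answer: -8074867/858 ≈ -9411.3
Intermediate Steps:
x = -1103/858 (x = -72*1/39 + 37*(1/66) = -24/13 + 37/66 = -1103/858 ≈ -1.2855)
113*(-82 + x) = 113*(-82 - 1103/858) = 113*(-71459/858) = -8074867/858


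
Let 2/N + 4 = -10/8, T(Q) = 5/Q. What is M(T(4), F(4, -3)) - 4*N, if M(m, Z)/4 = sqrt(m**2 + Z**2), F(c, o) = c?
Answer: 32/21 + sqrt(281) ≈ 18.287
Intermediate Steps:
M(m, Z) = 4*sqrt(Z**2 + m**2) (M(m, Z) = 4*sqrt(m**2 + Z**2) = 4*sqrt(Z**2 + m**2))
N = -8/21 (N = 2/(-4 - 10/8) = 2/(-4 - 10*1/8) = 2/(-4 - 5/4) = 2/(-21/4) = 2*(-4/21) = -8/21 ≈ -0.38095)
M(T(4), F(4, -3)) - 4*N = 4*sqrt(4**2 + (5/4)**2) - 4*(-8/21) = 4*sqrt(16 + (5*(1/4))**2) + 32/21 = 4*sqrt(16 + (5/4)**2) + 32/21 = 4*sqrt(16 + 25/16) + 32/21 = 4*sqrt(281/16) + 32/21 = 4*(sqrt(281)/4) + 32/21 = sqrt(281) + 32/21 = 32/21 + sqrt(281)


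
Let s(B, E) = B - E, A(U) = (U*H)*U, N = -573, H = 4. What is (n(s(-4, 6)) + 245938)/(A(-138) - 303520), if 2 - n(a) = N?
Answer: -246513/227344 ≈ -1.0843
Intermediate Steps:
A(U) = 4*U² (A(U) = (U*4)*U = (4*U)*U = 4*U²)
n(a) = 575 (n(a) = 2 - 1*(-573) = 2 + 573 = 575)
(n(s(-4, 6)) + 245938)/(A(-138) - 303520) = (575 + 245938)/(4*(-138)² - 303520) = 246513/(4*19044 - 303520) = 246513/(76176 - 303520) = 246513/(-227344) = 246513*(-1/227344) = -246513/227344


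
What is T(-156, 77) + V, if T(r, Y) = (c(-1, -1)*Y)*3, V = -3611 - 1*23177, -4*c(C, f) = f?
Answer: -106921/4 ≈ -26730.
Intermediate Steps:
c(C, f) = -f/4
V = -26788 (V = -3611 - 23177 = -26788)
T(r, Y) = 3*Y/4 (T(r, Y) = ((-¼*(-1))*Y)*3 = (Y/4)*3 = 3*Y/4)
T(-156, 77) + V = (¾)*77 - 26788 = 231/4 - 26788 = -106921/4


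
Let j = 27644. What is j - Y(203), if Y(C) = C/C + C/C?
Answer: 27642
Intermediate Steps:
Y(C) = 2 (Y(C) = 1 + 1 = 2)
j - Y(203) = 27644 - 1*2 = 27644 - 2 = 27642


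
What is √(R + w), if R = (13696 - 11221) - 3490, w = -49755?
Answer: I*√50770 ≈ 225.32*I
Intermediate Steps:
R = -1015 (R = 2475 - 3490 = -1015)
√(R + w) = √(-1015 - 49755) = √(-50770) = I*√50770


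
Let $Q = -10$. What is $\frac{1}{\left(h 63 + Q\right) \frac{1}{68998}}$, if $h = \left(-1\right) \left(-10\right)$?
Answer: $\frac{34499}{310} \approx 111.29$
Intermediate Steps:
$h = 10$
$\frac{1}{\left(h 63 + Q\right) \frac{1}{68998}} = \frac{1}{\left(10 \cdot 63 - 10\right) \frac{1}{68998}} = \frac{1}{\left(630 - 10\right) \frac{1}{68998}} = \frac{1}{620 \cdot \frac{1}{68998}} = \frac{1}{\frac{310}{34499}} = \frac{34499}{310}$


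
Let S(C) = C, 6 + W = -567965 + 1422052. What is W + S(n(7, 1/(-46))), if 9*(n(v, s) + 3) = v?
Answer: 7686709/9 ≈ 8.5408e+5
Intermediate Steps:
n(v, s) = -3 + v/9
W = 854081 (W = -6 + (-567965 + 1422052) = -6 + 854087 = 854081)
W + S(n(7, 1/(-46))) = 854081 + (-3 + (1/9)*7) = 854081 + (-3 + 7/9) = 854081 - 20/9 = 7686709/9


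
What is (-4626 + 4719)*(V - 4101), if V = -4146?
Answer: -766971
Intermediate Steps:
(-4626 + 4719)*(V - 4101) = (-4626 + 4719)*(-4146 - 4101) = 93*(-8247) = -766971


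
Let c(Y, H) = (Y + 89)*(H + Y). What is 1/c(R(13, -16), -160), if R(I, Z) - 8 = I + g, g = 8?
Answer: -1/15458 ≈ -6.4691e-5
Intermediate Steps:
R(I, Z) = 16 + I (R(I, Z) = 8 + (I + 8) = 8 + (8 + I) = 16 + I)
c(Y, H) = (89 + Y)*(H + Y)
1/c(R(13, -16), -160) = 1/((16 + 13)² + 89*(-160) + 89*(16 + 13) - 160*(16 + 13)) = 1/(29² - 14240 + 89*29 - 160*29) = 1/(841 - 14240 + 2581 - 4640) = 1/(-15458) = -1/15458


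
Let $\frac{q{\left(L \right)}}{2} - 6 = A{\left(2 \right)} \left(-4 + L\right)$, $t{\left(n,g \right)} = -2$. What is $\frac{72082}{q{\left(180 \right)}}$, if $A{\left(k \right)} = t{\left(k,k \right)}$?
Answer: $- \frac{36041}{346} \approx -104.16$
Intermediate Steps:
$A{\left(k \right)} = -2$
$q{\left(L \right)} = 28 - 4 L$ ($q{\left(L \right)} = 12 + 2 \left(- 2 \left(-4 + L\right)\right) = 12 + 2 \left(8 - 2 L\right) = 12 - \left(-16 + 4 L\right) = 28 - 4 L$)
$\frac{72082}{q{\left(180 \right)}} = \frac{72082}{28 - 720} = \frac{72082}{-692} = 72082 \left(- \frac{1}{692}\right) = - \frac{36041}{346}$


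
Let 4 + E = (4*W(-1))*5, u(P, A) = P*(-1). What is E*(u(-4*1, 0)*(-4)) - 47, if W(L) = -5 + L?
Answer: 1937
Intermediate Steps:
u(P, A) = -P
E = -124 (E = -4 + (4*(-5 - 1))*5 = -4 + (4*(-6))*5 = -4 - 24*5 = -4 - 120 = -124)
E*(u(-4*1, 0)*(-4)) - 47 = -124*(-(-4))*(-4) - 47 = -124*(-1*(-4))*(-4) - 47 = -496*(-4) - 47 = -124*(-16) - 47 = 1984 - 47 = 1937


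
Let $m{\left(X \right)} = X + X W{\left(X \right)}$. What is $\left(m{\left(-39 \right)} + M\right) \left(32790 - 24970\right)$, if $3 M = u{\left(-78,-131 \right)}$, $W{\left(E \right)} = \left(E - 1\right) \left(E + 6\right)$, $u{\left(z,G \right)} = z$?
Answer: $-403081900$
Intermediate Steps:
$W{\left(E \right)} = \left(-1 + E\right) \left(6 + E\right)$
$m{\left(X \right)} = X + X \left(-6 + X^{2} + 5 X\right)$
$M = -26$ ($M = \frac{1}{3} \left(-78\right) = -26$)
$\left(m{\left(-39 \right)} + M\right) \left(32790 - 24970\right) = \left(- 39 \left(-5 + \left(-39\right)^{2} + 5 \left(-39\right)\right) - 26\right) \left(32790 - 24970\right) = \left(- 39 \left(-5 + 1521 - 195\right) - 26\right) 7820 = \left(\left(-39\right) 1321 - 26\right) 7820 = \left(-51519 - 26\right) 7820 = \left(-51545\right) 7820 = -403081900$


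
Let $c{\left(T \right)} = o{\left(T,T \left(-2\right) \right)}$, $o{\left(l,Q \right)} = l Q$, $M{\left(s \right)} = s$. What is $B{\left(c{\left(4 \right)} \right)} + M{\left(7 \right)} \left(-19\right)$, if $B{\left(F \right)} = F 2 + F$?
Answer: $-229$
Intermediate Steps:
$o{\left(l,Q \right)} = Q l$
$c{\left(T \right)} = - 2 T^{2}$ ($c{\left(T \right)} = T \left(-2\right) T = - 2 T T = - 2 T^{2}$)
$B{\left(F \right)} = 3 F$ ($B{\left(F \right)} = 2 F + F = 3 F$)
$B{\left(c{\left(4 \right)} \right)} + M{\left(7 \right)} \left(-19\right) = 3 \left(- 2 \cdot 4^{2}\right) + 7 \left(-19\right) = 3 \left(\left(-2\right) 16\right) - 133 = 3 \left(-32\right) - 133 = -96 - 133 = -229$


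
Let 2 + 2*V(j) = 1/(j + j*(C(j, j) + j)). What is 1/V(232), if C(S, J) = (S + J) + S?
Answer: -431056/431055 ≈ -1.0000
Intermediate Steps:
C(S, J) = J + 2*S (C(S, J) = (J + S) + S = J + 2*S)
V(j) = -1 + 1/(2*(j + 4*j²)) (V(j) = -1 + 1/(2*(j + j*((j + 2*j) + j))) = -1 + 1/(2*(j + j*(3*j + j))) = -1 + 1/(2*(j + j*(4*j))) = -1 + 1/(2*(j + 4*j²)))
1/V(232) = 1/((½ - 1*232 - 4*232²)/(232*(1 + 4*232))) = 1/((½ - 232 - 4*53824)/(232*(1 + 928))) = 1/((1/232)*(½ - 232 - 215296)/929) = 1/((1/232)*(1/929)*(-431055/2)) = 1/(-431055/431056) = -431056/431055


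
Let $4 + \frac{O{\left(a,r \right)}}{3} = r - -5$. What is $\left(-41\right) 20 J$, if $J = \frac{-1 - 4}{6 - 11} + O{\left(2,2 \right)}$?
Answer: $-8200$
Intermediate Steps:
$O{\left(a,r \right)} = 3 + 3 r$ ($O{\left(a,r \right)} = -12 + 3 \left(r - -5\right) = -12 + 3 \left(r + 5\right) = -12 + 3 \left(5 + r\right) = -12 + \left(15 + 3 r\right) = 3 + 3 r$)
$J = 10$ ($J = \frac{-1 - 4}{6 - 11} + \left(3 + 3 \cdot 2\right) = - \frac{5}{-5} + \left(3 + 6\right) = \left(-5\right) \left(- \frac{1}{5}\right) + 9 = 1 + 9 = 10$)
$\left(-41\right) 20 J = \left(-41\right) 20 \cdot 10 = \left(-820\right) 10 = -8200$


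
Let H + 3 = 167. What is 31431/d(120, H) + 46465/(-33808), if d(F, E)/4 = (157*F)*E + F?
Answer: -11942134949/8705221920 ≈ -1.3718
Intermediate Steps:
H = 164 (H = -3 + 167 = 164)
d(F, E) = 4*F + 628*E*F (d(F, E) = 4*((157*F)*E + F) = 4*(157*E*F + F) = 4*(F + 157*E*F) = 4*F + 628*E*F)
31431/d(120, H) + 46465/(-33808) = 31431/((4*120*(1 + 157*164))) + 46465/(-33808) = 31431/((4*120*(1 + 25748))) + 46465*(-1/33808) = 31431/((4*120*25749)) - 46465/33808 = 31431/12359520 - 46465/33808 = 31431*(1/12359520) - 46465/33808 = 10477/4119840 - 46465/33808 = -11942134949/8705221920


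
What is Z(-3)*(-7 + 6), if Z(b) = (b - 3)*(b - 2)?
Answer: -30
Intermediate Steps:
Z(b) = (-3 + b)*(-2 + b)
Z(-3)*(-7 + 6) = (6 + (-3)² - 5*(-3))*(-7 + 6) = (6 + 9 + 15)*(-1) = 30*(-1) = -30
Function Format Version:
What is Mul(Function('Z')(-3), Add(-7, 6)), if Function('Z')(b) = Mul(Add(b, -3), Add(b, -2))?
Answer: -30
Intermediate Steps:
Function('Z')(b) = Mul(Add(-3, b), Add(-2, b))
Mul(Function('Z')(-3), Add(-7, 6)) = Mul(Add(6, Pow(-3, 2), Mul(-5, -3)), Add(-7, 6)) = Mul(Add(6, 9, 15), -1) = Mul(30, -1) = -30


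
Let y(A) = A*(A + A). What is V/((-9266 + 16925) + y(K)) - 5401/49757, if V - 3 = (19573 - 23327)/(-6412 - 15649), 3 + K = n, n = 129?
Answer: -4692398374162/43261028154747 ≈ -0.10847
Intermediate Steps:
K = 126 (K = -3 + 129 = 126)
V = 69937/22061 (V = 3 + (19573 - 23327)/(-6412 - 15649) = 3 - 3754/(-22061) = 3 - 3754*(-1/22061) = 3 + 3754/22061 = 69937/22061 ≈ 3.1702)
y(A) = 2*A² (y(A) = A*(2*A) = 2*A²)
V/((-9266 + 16925) + y(K)) - 5401/49757 = 69937/(22061*((-9266 + 16925) + 2*126²)) - 5401/49757 = 69937/(22061*(7659 + 2*15876)) - 5401*1/49757 = 69937/(22061*(7659 + 31752)) - 5401/49757 = (69937/22061)/39411 - 5401/49757 = (69937/22061)*(1/39411) - 5401/49757 = 69937/869446071 - 5401/49757 = -4692398374162/43261028154747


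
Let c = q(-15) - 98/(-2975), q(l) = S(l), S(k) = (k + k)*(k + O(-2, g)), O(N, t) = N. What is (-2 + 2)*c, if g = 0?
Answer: 0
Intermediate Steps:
S(k) = 2*k*(-2 + k) (S(k) = (k + k)*(k - 2) = (2*k)*(-2 + k) = 2*k*(-2 + k))
q(l) = 2*l*(-2 + l)
c = 216764/425 (c = 2*(-15)*(-2 - 15) - 98/(-2975) = 2*(-15)*(-17) - 98*(-1)/2975 = 510 - 1*(-14/425) = 510 + 14/425 = 216764/425 ≈ 510.03)
(-2 + 2)*c = (-2 + 2)*(216764/425) = 0*(216764/425) = 0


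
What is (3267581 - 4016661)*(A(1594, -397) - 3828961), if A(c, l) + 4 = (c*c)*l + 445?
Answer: 758473771820960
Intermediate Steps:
A(c, l) = 441 + l*c² (A(c, l) = -4 + ((c*c)*l + 445) = -4 + (c²*l + 445) = -4 + (l*c² + 445) = -4 + (445 + l*c²) = 441 + l*c²)
(3267581 - 4016661)*(A(1594, -397) - 3828961) = (3267581 - 4016661)*((441 - 397*1594²) - 3828961) = -749080*((441 - 397*2540836) - 3828961) = -749080*((441 - 1008711892) - 3828961) = -749080*(-1008711451 - 3828961) = -749080*(-1012540412) = 758473771820960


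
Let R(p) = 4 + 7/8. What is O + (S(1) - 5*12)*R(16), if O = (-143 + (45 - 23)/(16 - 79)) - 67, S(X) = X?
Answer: -250979/504 ≈ -497.97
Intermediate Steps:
O = -13252/63 (O = (-143 + 22/(-63)) - 67 = (-143 + 22*(-1/63)) - 67 = (-143 - 22/63) - 67 = -9031/63 - 67 = -13252/63 ≈ -210.35)
R(p) = 39/8 (R(p) = 4 + 7*(⅛) = 4 + 7/8 = 39/8)
O + (S(1) - 5*12)*R(16) = -13252/63 + (1 - 5*12)*(39/8) = -13252/63 + (1 - 60)*(39/8) = -13252/63 - 59*39/8 = -13252/63 - 2301/8 = -250979/504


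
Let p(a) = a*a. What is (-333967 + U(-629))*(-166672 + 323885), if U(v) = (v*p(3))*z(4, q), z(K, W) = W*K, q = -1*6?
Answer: -31144366939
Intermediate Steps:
p(a) = a**2
q = -6
z(K, W) = K*W
U(v) = -216*v (U(v) = (v*3**2)*(4*(-6)) = (v*9)*(-24) = (9*v)*(-24) = -216*v)
(-333967 + U(-629))*(-166672 + 323885) = (-333967 - 216*(-629))*(-166672 + 323885) = (-333967 + 135864)*157213 = -198103*157213 = -31144366939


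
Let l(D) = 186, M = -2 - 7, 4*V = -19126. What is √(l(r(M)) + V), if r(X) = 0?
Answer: I*√18382/2 ≈ 67.79*I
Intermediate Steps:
V = -9563/2 (V = (¼)*(-19126) = -9563/2 ≈ -4781.5)
M = -9
√(l(r(M)) + V) = √(186 - 9563/2) = √(-9191/2) = I*√18382/2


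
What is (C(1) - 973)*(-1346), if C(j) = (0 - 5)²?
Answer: 1276008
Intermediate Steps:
C(j) = 25 (C(j) = (-5)² = 25)
(C(1) - 973)*(-1346) = (25 - 973)*(-1346) = -948*(-1346) = 1276008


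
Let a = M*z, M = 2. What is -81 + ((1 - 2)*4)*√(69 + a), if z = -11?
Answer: -81 - 4*√47 ≈ -108.42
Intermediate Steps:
a = -22 (a = 2*(-11) = -22)
-81 + ((1 - 2)*4)*√(69 + a) = -81 + ((1 - 2)*4)*√(69 - 22) = -81 + (-1*4)*√47 = -81 - 4*√47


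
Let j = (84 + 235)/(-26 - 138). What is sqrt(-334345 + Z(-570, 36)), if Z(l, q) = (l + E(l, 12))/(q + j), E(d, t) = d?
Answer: I*sqrt(417200345569)/1117 ≈ 578.25*I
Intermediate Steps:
j = -319/164 (j = 319/(-164) = 319*(-1/164) = -319/164 ≈ -1.9451)
Z(l, q) = 2*l/(-319/164 + q) (Z(l, q) = (l + l)/(q - 319/164) = (2*l)/(-319/164 + q) = 2*l/(-319/164 + q))
sqrt(-334345 + Z(-570, 36)) = sqrt(-334345 + 328*(-570)/(-319 + 164*36)) = sqrt(-334345 + 328*(-570)/(-319 + 5904)) = sqrt(-334345 + 328*(-570)/5585) = sqrt(-334345 + 328*(-570)*(1/5585)) = sqrt(-334345 - 37392/1117) = sqrt(-373500757/1117) = I*sqrt(417200345569)/1117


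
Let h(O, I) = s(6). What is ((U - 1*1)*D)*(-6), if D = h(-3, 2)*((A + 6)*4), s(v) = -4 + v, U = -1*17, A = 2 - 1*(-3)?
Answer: 9504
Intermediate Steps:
A = 5 (A = 2 + 3 = 5)
U = -17
h(O, I) = 2 (h(O, I) = -4 + 6 = 2)
D = 88 (D = 2*((5 + 6)*4) = 2*(11*4) = 2*44 = 88)
((U - 1*1)*D)*(-6) = ((-17 - 1*1)*88)*(-6) = ((-17 - 1)*88)*(-6) = -18*88*(-6) = -1584*(-6) = 9504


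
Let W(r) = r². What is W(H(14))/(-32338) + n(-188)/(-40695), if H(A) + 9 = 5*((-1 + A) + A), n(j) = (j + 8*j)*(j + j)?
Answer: -3536541786/219332485 ≈ -16.124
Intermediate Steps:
n(j) = 18*j² (n(j) = (9*j)*(2*j) = 18*j²)
H(A) = -14 + 10*A (H(A) = -9 + 5*((-1 + A) + A) = -9 + 5*(-1 + 2*A) = -9 + (-5 + 10*A) = -14 + 10*A)
W(H(14))/(-32338) + n(-188)/(-40695) = (-14 + 10*14)²/(-32338) + (18*(-188)²)/(-40695) = (-14 + 140)²*(-1/32338) + (18*35344)*(-1/40695) = 126²*(-1/32338) + 636192*(-1/40695) = 15876*(-1/32338) - 212064/13565 = -7938/16169 - 212064/13565 = -3536541786/219332485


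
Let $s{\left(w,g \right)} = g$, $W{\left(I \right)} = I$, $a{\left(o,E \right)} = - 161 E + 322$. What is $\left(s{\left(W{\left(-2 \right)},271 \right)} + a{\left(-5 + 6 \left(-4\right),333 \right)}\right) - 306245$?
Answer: $-359265$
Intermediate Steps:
$a{\left(o,E \right)} = 322 - 161 E$
$\left(s{\left(W{\left(-2 \right)},271 \right)} + a{\left(-5 + 6 \left(-4\right),333 \right)}\right) - 306245 = \left(271 + \left(322 - 53613\right)\right) - 306245 = \left(271 - 53291\right) - 306245 = -53020 - 306245 = -359265$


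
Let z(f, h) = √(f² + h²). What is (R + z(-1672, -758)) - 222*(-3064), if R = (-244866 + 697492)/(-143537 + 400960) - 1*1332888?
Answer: -168014391014/257423 + 2*√842537 ≈ -6.5084e+5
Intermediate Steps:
R = -343115574998/257423 (R = 452626/257423 - 1332888 = -343115574998/257423 ≈ -1.3329e+6)
(R + z(-1672, -758)) - 222*(-3064) = (-343115574998/257423 + √((-1672)² + (-758)²)) - 222*(-3064) = (-343115574998/257423 + √(2795584 + 574564)) + 680208 = (-343115574998/257423 + √3370148) + 680208 = (-343115574998/257423 + 2*√842537) + 680208 = -168014391014/257423 + 2*√842537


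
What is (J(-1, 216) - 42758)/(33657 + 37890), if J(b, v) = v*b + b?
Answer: -14325/23849 ≈ -0.60065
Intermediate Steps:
J(b, v) = b + b*v (J(b, v) = b*v + b = b + b*v)
(J(-1, 216) - 42758)/(33657 + 37890) = (-(1 + 216) - 42758)/(33657 + 37890) = (-1*217 - 42758)/71547 = (-217 - 42758)*(1/71547) = -42975*1/71547 = -14325/23849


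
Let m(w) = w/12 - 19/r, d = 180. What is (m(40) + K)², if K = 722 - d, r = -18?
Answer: 96727225/324 ≈ 2.9854e+5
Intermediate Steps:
m(w) = 19/18 + w/12 (m(w) = w/12 - 19/(-18) = w*(1/12) - 19*(-1/18) = w/12 + 19/18 = 19/18 + w/12)
K = 542 (K = 722 - 1*180 = 722 - 180 = 542)
(m(40) + K)² = ((19/18 + (1/12)*40) + 542)² = ((19/18 + 10/3) + 542)² = (79/18 + 542)² = (9835/18)² = 96727225/324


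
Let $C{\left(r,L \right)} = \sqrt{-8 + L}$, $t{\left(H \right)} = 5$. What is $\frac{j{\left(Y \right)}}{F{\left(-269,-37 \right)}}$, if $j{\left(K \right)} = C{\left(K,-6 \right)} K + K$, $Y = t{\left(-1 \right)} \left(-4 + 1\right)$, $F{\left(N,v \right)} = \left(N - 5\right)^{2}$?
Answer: $- \frac{15}{75076} - \frac{15 i \sqrt{14}}{75076} \approx -0.0001998 - 0.00074757 i$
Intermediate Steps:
$F{\left(N,v \right)} = \left(-5 + N\right)^{2}$
$Y = -15$ ($Y = 5 \left(-4 + 1\right) = 5 \left(-3\right) = -15$)
$j{\left(K \right)} = K + i K \sqrt{14}$ ($j{\left(K \right)} = \sqrt{-8 - 6} K + K = \sqrt{-14} K + K = i \sqrt{14} K + K = i K \sqrt{14} + K = K + i K \sqrt{14}$)
$\frac{j{\left(Y \right)}}{F{\left(-269,-37 \right)}} = \frac{\left(-15\right) \left(1 + i \sqrt{14}\right)}{\left(-5 - 269\right)^{2}} = \frac{-15 - 15 i \sqrt{14}}{\left(-274\right)^{2}} = \frac{-15 - 15 i \sqrt{14}}{75076} = \left(-15 - 15 i \sqrt{14}\right) \frac{1}{75076} = - \frac{15}{75076} - \frac{15 i \sqrt{14}}{75076}$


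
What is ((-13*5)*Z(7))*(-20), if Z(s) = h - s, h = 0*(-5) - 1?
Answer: -10400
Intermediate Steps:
h = -1 (h = 0 - 1 = -1)
Z(s) = -1 - s
((-13*5)*Z(7))*(-20) = ((-13*5)*(-1 - 1*7))*(-20) = -65*(-1 - 7)*(-20) = -65*(-8)*(-20) = 520*(-20) = -10400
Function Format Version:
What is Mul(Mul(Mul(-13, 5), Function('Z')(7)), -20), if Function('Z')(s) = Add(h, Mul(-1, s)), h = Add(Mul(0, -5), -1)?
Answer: -10400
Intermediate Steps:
h = -1 (h = Add(0, -1) = -1)
Function('Z')(s) = Add(-1, Mul(-1, s))
Mul(Mul(Mul(-13, 5), Function('Z')(7)), -20) = Mul(Mul(Mul(-13, 5), Add(-1, Mul(-1, 7))), -20) = Mul(Mul(-65, Add(-1, -7)), -20) = Mul(Mul(-65, -8), -20) = Mul(520, -20) = -10400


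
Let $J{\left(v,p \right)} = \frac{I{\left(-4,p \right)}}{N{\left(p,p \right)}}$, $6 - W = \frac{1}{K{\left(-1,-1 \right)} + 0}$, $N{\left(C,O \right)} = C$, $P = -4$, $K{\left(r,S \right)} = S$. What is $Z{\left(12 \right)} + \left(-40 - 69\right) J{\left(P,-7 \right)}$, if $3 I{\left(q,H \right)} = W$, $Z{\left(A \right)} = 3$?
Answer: $\frac{118}{3} \approx 39.333$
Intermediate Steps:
$W = 7$ ($W = 6 - \frac{1}{-1 + 0} = 6 - \frac{1}{-1} = 6 - -1 = 6 + 1 = 7$)
$I{\left(q,H \right)} = \frac{7}{3}$ ($I{\left(q,H \right)} = \frac{1}{3} \cdot 7 = \frac{7}{3}$)
$J{\left(v,p \right)} = \frac{7}{3 p}$
$Z{\left(12 \right)} + \left(-40 - 69\right) J{\left(P,-7 \right)} = 3 + \left(-40 - 69\right) \frac{7}{3 \left(-7\right)} = 3 - 109 \cdot \frac{7}{3} \left(- \frac{1}{7}\right) = 3 - - \frac{109}{3} = 3 + \frac{109}{3} = \frac{118}{3}$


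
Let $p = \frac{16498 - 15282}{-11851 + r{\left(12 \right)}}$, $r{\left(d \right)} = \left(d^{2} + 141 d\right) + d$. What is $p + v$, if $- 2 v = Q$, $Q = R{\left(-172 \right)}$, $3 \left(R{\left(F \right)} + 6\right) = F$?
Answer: $\frac{946637}{30009} \approx 31.545$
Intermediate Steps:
$r{\left(d \right)} = d^{2} + 142 d$
$R{\left(F \right)} = -6 + \frac{F}{3}$
$Q = - \frac{190}{3}$ ($Q = -6 + \frac{1}{3} \left(-172\right) = -6 - \frac{172}{3} = - \frac{190}{3} \approx -63.333$)
$v = \frac{95}{3}$ ($v = \left(- \frac{1}{2}\right) \left(- \frac{190}{3}\right) = \frac{95}{3} \approx 31.667$)
$p = - \frac{1216}{10003}$ ($p = \frac{16498 - 15282}{-11851 + 12 \left(142 + 12\right)} = \frac{1216}{-11851 + 12 \cdot 154} = \frac{1216}{-11851 + 1848} = \frac{1216}{-10003} = 1216 \left(- \frac{1}{10003}\right) = - \frac{1216}{10003} \approx -0.12156$)
$p + v = - \frac{1216}{10003} + \frac{95}{3} = \frac{946637}{30009}$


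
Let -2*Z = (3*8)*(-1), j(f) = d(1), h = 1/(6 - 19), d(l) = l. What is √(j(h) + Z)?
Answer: √13 ≈ 3.6056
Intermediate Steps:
h = -1/13 (h = 1/(-13) = -1/13 ≈ -0.076923)
j(f) = 1
Z = 12 (Z = -3*8*(-1)/2 = -12*(-1) = -½*(-24) = 12)
√(j(h) + Z) = √(1 + 12) = √13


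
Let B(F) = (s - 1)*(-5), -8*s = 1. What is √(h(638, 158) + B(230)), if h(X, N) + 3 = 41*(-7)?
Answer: 5*I*√182/4 ≈ 16.863*I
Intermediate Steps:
s = -⅛ (s = -⅛*1 = -⅛ ≈ -0.12500)
h(X, N) = -290 (h(X, N) = -3 + 41*(-7) = -3 - 287 = -290)
B(F) = 45/8 (B(F) = (-⅛ - 1)*(-5) = -9/8*(-5) = 45/8)
√(h(638, 158) + B(230)) = √(-290 + 45/8) = √(-2275/8) = 5*I*√182/4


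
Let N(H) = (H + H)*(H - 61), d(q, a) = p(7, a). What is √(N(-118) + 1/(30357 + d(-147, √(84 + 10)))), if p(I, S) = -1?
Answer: √9731821426485/15178 ≈ 205.53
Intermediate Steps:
d(q, a) = -1
N(H) = 2*H*(-61 + H) (N(H) = (2*H)*(-61 + H) = 2*H*(-61 + H))
√(N(-118) + 1/(30357 + d(-147, √(84 + 10)))) = √(2*(-118)*(-61 - 118) + 1/(30357 - 1)) = √(2*(-118)*(-179) + 1/30356) = √(42244 + 1/30356) = √(1282358865/30356) = √9731821426485/15178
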